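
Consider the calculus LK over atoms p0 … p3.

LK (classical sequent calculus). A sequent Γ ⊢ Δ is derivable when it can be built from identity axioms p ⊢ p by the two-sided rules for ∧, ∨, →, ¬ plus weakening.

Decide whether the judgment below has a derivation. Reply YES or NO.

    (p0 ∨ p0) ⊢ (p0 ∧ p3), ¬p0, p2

Truth-table refutation:
  v=0000: Γ:[(p0 ∨ p0)=F] Δ:[(p0 ∧ p3)=F, ¬p0=T, p2=F] refutes=False
  v=0001: Γ:[(p0 ∨ p0)=F] Δ:[(p0 ∧ p3)=F, ¬p0=T, p2=F] refutes=False
  v=0010: Γ:[(p0 ∨ p0)=F] Δ:[(p0 ∧ p3)=F, ¬p0=T, p2=T] refutes=False
  v=0011: Γ:[(p0 ∨ p0)=F] Δ:[(p0 ∧ p3)=F, ¬p0=T, p2=T] refutes=False
  v=0100: Γ:[(p0 ∨ p0)=F] Δ:[(p0 ∧ p3)=F, ¬p0=T, p2=F] refutes=False
  v=0101: Γ:[(p0 ∨ p0)=F] Δ:[(p0 ∧ p3)=F, ¬p0=T, p2=F] refutes=False
  v=0110: Γ:[(p0 ∨ p0)=F] Δ:[(p0 ∧ p3)=F, ¬p0=T, p2=T] refutes=False
  v=0111: Γ:[(p0 ∨ p0)=F] Δ:[(p0 ∧ p3)=F, ¬p0=T, p2=T] refutes=False
  v=1000: Γ:[(p0 ∨ p0)=T] Δ:[(p0 ∧ p3)=F, ¬p0=F, p2=F] refutes=True  ← countermodel

Result: NO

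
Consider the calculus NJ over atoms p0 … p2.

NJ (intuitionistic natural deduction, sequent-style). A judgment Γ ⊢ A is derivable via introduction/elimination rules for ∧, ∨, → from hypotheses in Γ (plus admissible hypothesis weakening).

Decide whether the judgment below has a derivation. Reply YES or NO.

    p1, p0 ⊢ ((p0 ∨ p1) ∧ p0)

Proof tree:
[∧I] p1, p0 ⊢ ((p0 ∨ p1) ∧ p0)
  [∨I₂] p1 ⊢ (p0 ∨ p1)
    [Ax] p1 ⊢ p1
  [Ax] p0 ⊢ p0

Result: YES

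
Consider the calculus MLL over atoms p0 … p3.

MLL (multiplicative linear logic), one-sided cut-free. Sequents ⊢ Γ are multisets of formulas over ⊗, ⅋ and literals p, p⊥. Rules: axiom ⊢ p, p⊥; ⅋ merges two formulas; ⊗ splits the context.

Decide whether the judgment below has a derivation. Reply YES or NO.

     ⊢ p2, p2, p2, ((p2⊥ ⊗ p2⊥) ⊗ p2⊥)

Derivation trace:
[⊗]  ⊢ p2, p2, p2, ((p2⊥ ⊗ p2⊥) ⊗ p2⊥)
  [⊗]  ⊢ p2, p2, (p2⊥ ⊗ p2⊥)
    [Ax]  ⊢ p2, p2⊥
    [Ax]  ⊢ p2, p2⊥
  [Ax]  ⊢ p2, p2⊥

Result: YES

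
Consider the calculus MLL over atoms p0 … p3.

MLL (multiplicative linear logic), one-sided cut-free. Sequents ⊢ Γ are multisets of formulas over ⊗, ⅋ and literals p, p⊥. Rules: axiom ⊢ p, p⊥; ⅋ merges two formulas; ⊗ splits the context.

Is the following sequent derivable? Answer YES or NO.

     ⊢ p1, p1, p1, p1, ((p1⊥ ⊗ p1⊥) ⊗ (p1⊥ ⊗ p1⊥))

Proof tree:
[⊗]  ⊢ p1, p1, p1, p1, ((p1⊥ ⊗ p1⊥) ⊗ (p1⊥ ⊗ p1⊥))
  [⊗]  ⊢ p1, p1, (p1⊥ ⊗ p1⊥)
    [Ax]  ⊢ p1, p1⊥
    [Ax]  ⊢ p1, p1⊥
  [⊗]  ⊢ p1, p1, (p1⊥ ⊗ p1⊥)
    [Ax]  ⊢ p1, p1⊥
    [Ax]  ⊢ p1, p1⊥

Result: YES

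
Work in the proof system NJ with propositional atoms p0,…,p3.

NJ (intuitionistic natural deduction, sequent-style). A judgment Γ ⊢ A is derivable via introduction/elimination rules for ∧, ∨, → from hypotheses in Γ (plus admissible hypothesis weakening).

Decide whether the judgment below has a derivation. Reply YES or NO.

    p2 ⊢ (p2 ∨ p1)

Derivation trace:
[∨I₁] p2 ⊢ (p2 ∨ p1)
  [→E] p2 ⊢ p2
    [→I]  ⊢ (p2 → p2)
      [Ax] p2 ⊢ p2
    [Ax] p2 ⊢ p2

Result: YES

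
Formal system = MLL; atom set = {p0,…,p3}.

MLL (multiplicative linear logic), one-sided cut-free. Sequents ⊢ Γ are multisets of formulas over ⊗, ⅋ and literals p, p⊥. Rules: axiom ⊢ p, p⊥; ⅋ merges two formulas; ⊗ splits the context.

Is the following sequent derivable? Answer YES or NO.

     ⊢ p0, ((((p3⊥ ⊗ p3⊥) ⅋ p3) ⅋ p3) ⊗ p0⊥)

Proof tree:
[⊗]  ⊢ p0, ((((p3⊥ ⊗ p3⊥) ⅋ p3) ⅋ p3) ⊗ p0⊥)
  [⅋]  ⊢ (((p3⊥ ⊗ p3⊥) ⅋ p3) ⅋ p3)
    [⅋]  ⊢ p3, ((p3⊥ ⊗ p3⊥) ⅋ p3)
      [⊗]  ⊢ p3, p3, (p3⊥ ⊗ p3⊥)
        [Ax]  ⊢ p3, p3⊥
        [Ax]  ⊢ p3, p3⊥
  [Ax]  ⊢ p0, p0⊥

Result: YES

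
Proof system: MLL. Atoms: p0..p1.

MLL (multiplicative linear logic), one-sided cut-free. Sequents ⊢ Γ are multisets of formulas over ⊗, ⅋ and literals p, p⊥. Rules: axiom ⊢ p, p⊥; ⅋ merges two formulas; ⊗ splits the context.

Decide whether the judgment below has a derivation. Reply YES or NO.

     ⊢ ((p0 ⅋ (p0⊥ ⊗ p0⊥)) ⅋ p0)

Derivation trace:
[⅋]  ⊢ ((p0 ⅋ (p0⊥ ⊗ p0⊥)) ⅋ p0)
  [⅋]  ⊢ p0, (p0 ⅋ (p0⊥ ⊗ p0⊥))
    [⊗]  ⊢ p0, p0, (p0⊥ ⊗ p0⊥)
      [Ax]  ⊢ p0, p0⊥
      [Ax]  ⊢ p0, p0⊥

Result: YES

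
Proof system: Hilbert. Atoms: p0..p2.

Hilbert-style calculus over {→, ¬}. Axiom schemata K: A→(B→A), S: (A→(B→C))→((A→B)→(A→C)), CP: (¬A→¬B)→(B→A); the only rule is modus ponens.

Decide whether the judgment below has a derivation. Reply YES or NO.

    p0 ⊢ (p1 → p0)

Derivation trace:
[MP] p0 ⊢ (p1 → p0)
  [K]  ⊢ (p0 → (p1 → p0))
  [MP] p0 ⊢ p0
    [MP] p0 ⊢ (p0 → p0)
      [K]  ⊢ (p0 → (p0 → p0))
      [Hyp] p0 ⊢ p0
    [Hyp] p0 ⊢ p0

Result: YES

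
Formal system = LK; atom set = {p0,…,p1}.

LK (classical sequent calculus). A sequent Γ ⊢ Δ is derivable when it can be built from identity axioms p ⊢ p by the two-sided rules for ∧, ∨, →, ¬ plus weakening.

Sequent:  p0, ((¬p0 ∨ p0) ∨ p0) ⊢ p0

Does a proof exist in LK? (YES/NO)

Derivation (root first):
[∨L] p0, ((¬p0 ∨ p0) ∨ p0) ⊢ p0
  [∨L] p0, (¬p0 ∨ p0) ⊢ p0
    [¬L] p0, ¬p0 ⊢ 
      [Ax] p0 ⊢ p0
    [Ax] p0 ⊢ p0
  [Ax] p0 ⊢ p0

Result: YES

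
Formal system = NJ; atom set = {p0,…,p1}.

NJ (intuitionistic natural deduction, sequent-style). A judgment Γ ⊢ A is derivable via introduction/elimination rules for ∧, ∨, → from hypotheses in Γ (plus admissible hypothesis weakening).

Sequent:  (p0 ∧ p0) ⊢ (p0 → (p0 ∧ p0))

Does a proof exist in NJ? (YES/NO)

Proof tree:
[→I] (p0 ∧ p0) ⊢ (p0 → (p0 ∧ p0))
  [Wk] p0, (p0 ∧ p0) ⊢ (p0 ∧ p0)
    [∧I] p0 ⊢ (p0 ∧ p0)
      [Ax] p0 ⊢ p0
      [Ax] p0 ⊢ p0

Result: YES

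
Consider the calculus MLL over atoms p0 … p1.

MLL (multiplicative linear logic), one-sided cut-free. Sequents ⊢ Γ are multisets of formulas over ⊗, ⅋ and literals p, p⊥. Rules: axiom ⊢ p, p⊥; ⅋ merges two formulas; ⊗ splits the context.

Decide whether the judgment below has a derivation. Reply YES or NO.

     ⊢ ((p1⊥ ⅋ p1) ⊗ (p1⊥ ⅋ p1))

Derivation trace:
[⊗]  ⊢ ((p1⊥ ⅋ p1) ⊗ (p1⊥ ⅋ p1))
  [⅋]  ⊢ (p1⊥ ⅋ p1)
    [Ax]  ⊢ p1, p1⊥
  [⅋]  ⊢ (p1⊥ ⅋ p1)
    [Ax]  ⊢ p1, p1⊥

Result: YES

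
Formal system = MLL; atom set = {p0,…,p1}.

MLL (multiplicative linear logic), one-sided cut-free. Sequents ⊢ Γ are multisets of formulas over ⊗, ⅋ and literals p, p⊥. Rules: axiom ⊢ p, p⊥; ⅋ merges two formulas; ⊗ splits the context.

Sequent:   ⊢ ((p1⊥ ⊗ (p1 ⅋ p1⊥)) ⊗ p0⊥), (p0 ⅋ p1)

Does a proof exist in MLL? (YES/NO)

Derivation trace:
[⅋]  ⊢ ((p1⊥ ⊗ (p1 ⅋ p1⊥)) ⊗ p0⊥), (p0 ⅋ p1)
  [⊗]  ⊢ p1, p0, ((p1⊥ ⊗ (p1 ⅋ p1⊥)) ⊗ p0⊥)
    [⊗]  ⊢ p1, (p1⊥ ⊗ (p1 ⅋ p1⊥))
      [Ax]  ⊢ p1, p1⊥
      [⅋]  ⊢ (p1 ⅋ p1⊥)
        [Ax]  ⊢ p1, p1⊥
    [Ax]  ⊢ p0, p0⊥

Result: YES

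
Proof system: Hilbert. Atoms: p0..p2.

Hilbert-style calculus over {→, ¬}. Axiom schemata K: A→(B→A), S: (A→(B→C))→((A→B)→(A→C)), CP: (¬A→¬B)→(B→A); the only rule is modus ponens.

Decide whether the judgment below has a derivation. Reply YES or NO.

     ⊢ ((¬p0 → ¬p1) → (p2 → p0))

Search for a countermodel by truth-table:
  v=000: Γ:[] Δ:[((¬p0 → ¬p1) → (p2 → p0))=T] refutes=False
  v=001: Γ:[] Δ:[((¬p0 → ¬p1) → (p2 → p0))=F] refutes=True  ← countermodel

Result: NO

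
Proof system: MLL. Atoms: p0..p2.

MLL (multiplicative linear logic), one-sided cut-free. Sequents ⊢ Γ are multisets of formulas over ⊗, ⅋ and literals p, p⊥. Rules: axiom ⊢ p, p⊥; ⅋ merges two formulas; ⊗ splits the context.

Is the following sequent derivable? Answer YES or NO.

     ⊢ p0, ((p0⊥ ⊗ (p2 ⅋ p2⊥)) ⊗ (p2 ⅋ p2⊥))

Derivation trace:
[⊗]  ⊢ p0, ((p0⊥ ⊗ (p2 ⅋ p2⊥)) ⊗ (p2 ⅋ p2⊥))
  [⊗]  ⊢ p0, (p0⊥ ⊗ (p2 ⅋ p2⊥))
    [Ax]  ⊢ p0, p0⊥
    [⅋]  ⊢ (p2 ⅋ p2⊥)
      [Ax]  ⊢ p2, p2⊥
  [⅋]  ⊢ (p2 ⅋ p2⊥)
    [Ax]  ⊢ p2, p2⊥

Result: YES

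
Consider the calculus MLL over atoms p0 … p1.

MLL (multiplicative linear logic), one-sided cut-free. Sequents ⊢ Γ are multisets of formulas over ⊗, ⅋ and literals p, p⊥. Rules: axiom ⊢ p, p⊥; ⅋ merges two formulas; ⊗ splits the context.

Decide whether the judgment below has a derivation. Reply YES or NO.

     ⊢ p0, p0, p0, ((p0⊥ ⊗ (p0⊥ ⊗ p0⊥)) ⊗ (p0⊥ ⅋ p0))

Proof tree:
[⊗]  ⊢ p0, p0, p0, ((p0⊥ ⊗ (p0⊥ ⊗ p0⊥)) ⊗ (p0⊥ ⅋ p0))
  [⊗]  ⊢ p0, p0, p0, (p0⊥ ⊗ (p0⊥ ⊗ p0⊥))
    [Ax]  ⊢ p0, p0⊥
    [⊗]  ⊢ p0, p0, (p0⊥ ⊗ p0⊥)
      [Ax]  ⊢ p0, p0⊥
      [Ax]  ⊢ p0, p0⊥
  [⅋]  ⊢ (p0⊥ ⅋ p0)
    [Ax]  ⊢ p0, p0⊥

Result: YES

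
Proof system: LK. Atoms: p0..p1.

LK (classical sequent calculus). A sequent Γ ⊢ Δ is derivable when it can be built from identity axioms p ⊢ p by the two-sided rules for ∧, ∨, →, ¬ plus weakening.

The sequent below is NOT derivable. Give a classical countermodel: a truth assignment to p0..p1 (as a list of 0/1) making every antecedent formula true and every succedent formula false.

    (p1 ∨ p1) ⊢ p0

Truth-table refutation:
  v=00: Γ:[(p1 ∨ p1)=F] Δ:[p0=F] refutes=False
  v=01: Γ:[(p1 ∨ p1)=T] Δ:[p0=F] refutes=True  ← countermodel

Result: [0, 1]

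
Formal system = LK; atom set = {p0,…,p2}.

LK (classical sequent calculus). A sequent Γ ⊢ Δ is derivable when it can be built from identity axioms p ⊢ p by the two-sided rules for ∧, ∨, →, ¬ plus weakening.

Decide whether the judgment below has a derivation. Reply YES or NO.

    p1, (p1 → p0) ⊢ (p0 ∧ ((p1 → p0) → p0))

Derivation (root first):
[∧R] p1, (p1 → p0) ⊢ (p0 ∧ ((p1 → p0) → p0))
  [→L] p1, (p1 → p0) ⊢ p0
    [Ax] p1 ⊢ p1
    [Ax] p0 ⊢ p0
  [→R] p1 ⊢ ((p1 → p0) → p0)
    [→L] p1, (p1 → p0) ⊢ p0
      [Ax] p1 ⊢ p1
      [Ax] p0 ⊢ p0

Result: YES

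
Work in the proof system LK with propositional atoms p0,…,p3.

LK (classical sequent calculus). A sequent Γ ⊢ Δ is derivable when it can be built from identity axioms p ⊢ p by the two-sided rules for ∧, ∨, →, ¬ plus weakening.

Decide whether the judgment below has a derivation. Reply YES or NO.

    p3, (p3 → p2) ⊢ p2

Derivation trace:
[→L] p3, (p3 → p2) ⊢ p2
  [Ax] p3 ⊢ p3
  [WR] p2 ⊢ p2, p2
    [Ax] p2 ⊢ p2

Result: YES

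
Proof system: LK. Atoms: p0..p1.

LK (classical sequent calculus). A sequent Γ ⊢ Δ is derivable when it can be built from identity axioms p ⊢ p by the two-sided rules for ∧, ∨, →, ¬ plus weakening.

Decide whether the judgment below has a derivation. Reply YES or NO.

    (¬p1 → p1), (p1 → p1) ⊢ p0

Enumerate valuations to refute Γ ⊢ Δ:
  v=00: Γ:[(¬p1 → p1)=F, (p1 → p1)=T] Δ:[p0=F] refutes=False
  v=01: Γ:[(¬p1 → p1)=T, (p1 → p1)=T] Δ:[p0=F] refutes=True  ← countermodel

Result: NO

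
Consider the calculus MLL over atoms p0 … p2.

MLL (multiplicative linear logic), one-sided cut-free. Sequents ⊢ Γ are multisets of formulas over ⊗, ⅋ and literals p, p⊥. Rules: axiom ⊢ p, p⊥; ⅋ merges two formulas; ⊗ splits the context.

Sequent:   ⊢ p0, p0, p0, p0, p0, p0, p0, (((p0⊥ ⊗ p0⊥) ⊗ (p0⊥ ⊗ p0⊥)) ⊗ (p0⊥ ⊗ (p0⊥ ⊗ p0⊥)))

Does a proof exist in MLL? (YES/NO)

Derivation trace:
[⊗]  ⊢ p0, p0, p0, p0, p0, p0, p0, (((p0⊥ ⊗ p0⊥) ⊗ (p0⊥ ⊗ p0⊥)) ⊗ (p0⊥ ⊗ (p0⊥ ⊗ p0⊥)))
  [⊗]  ⊢ p0, p0, p0, p0, ((p0⊥ ⊗ p0⊥) ⊗ (p0⊥ ⊗ p0⊥))
    [⊗]  ⊢ p0, p0, (p0⊥ ⊗ p0⊥)
      [Ax]  ⊢ p0, p0⊥
      [Ax]  ⊢ p0, p0⊥
    [⊗]  ⊢ p0, p0, (p0⊥ ⊗ p0⊥)
      [Ax]  ⊢ p0, p0⊥
      [Ax]  ⊢ p0, p0⊥
  [⊗]  ⊢ p0, p0, p0, (p0⊥ ⊗ (p0⊥ ⊗ p0⊥))
    [Ax]  ⊢ p0, p0⊥
    [⊗]  ⊢ p0, p0, (p0⊥ ⊗ p0⊥)
      [Ax]  ⊢ p0, p0⊥
      [Ax]  ⊢ p0, p0⊥

Result: YES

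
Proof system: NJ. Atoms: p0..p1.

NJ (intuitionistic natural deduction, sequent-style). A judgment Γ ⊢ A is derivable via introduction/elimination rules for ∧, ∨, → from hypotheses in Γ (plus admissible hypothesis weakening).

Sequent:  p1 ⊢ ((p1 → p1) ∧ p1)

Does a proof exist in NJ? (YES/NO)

Derivation trace:
[∧I] p1 ⊢ ((p1 → p1) ∧ p1)
  [→I]  ⊢ (p1 → p1)
    [Ax] p1 ⊢ p1
  [Ax] p1 ⊢ p1

Result: YES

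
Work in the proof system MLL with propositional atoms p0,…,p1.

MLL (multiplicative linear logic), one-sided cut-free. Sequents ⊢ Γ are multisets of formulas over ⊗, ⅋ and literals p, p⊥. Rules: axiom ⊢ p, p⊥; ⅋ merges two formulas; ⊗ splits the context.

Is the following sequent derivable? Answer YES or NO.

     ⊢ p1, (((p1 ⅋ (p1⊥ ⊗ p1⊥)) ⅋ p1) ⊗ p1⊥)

Derivation trace:
[⊗]  ⊢ p1, (((p1 ⅋ (p1⊥ ⊗ p1⊥)) ⅋ p1) ⊗ p1⊥)
  [⅋]  ⊢ ((p1 ⅋ (p1⊥ ⊗ p1⊥)) ⅋ p1)
    [⅋]  ⊢ p1, (p1 ⅋ (p1⊥ ⊗ p1⊥))
      [⊗]  ⊢ p1, p1, (p1⊥ ⊗ p1⊥)
        [Ax]  ⊢ p1, p1⊥
        [Ax]  ⊢ p1, p1⊥
  [Ax]  ⊢ p1, p1⊥

Result: YES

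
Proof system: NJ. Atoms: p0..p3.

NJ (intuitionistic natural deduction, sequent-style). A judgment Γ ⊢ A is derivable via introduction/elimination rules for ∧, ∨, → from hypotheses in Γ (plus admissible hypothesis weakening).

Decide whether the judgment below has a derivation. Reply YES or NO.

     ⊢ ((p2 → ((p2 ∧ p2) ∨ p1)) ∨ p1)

Proof tree:
[∨I₁]  ⊢ ((p2 → ((p2 ∧ p2) ∨ p1)) ∨ p1)
  [→I]  ⊢ (p2 → ((p2 ∧ p2) ∨ p1))
    [∨I₁] p2 ⊢ ((p2 ∧ p2) ∨ p1)
      [∧I] p2 ⊢ (p2 ∧ p2)
        [Ax] p2 ⊢ p2
        [Ax] p2 ⊢ p2

Result: YES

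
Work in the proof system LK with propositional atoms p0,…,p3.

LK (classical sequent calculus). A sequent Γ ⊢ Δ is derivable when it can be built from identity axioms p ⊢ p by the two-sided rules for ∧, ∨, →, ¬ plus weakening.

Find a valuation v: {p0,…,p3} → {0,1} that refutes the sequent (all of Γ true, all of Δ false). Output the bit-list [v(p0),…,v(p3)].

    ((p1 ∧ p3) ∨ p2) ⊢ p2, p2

Enumerate valuations to refute Γ ⊢ Δ:
  v=0000: Γ:[((p1 ∧ p3) ∨ p2)=F] Δ:[p2=F, p2=F] refutes=False
  v=0001: Γ:[((p1 ∧ p3) ∨ p2)=F] Δ:[p2=F, p2=F] refutes=False
  v=0010: Γ:[((p1 ∧ p3) ∨ p2)=T] Δ:[p2=T, p2=T] refutes=False
  v=0011: Γ:[((p1 ∧ p3) ∨ p2)=T] Δ:[p2=T, p2=T] refutes=False
  v=0100: Γ:[((p1 ∧ p3) ∨ p2)=F] Δ:[p2=F, p2=F] refutes=False
  v=0101: Γ:[((p1 ∧ p3) ∨ p2)=T] Δ:[p2=F, p2=F] refutes=True  ← countermodel

Result: [0, 1, 0, 1]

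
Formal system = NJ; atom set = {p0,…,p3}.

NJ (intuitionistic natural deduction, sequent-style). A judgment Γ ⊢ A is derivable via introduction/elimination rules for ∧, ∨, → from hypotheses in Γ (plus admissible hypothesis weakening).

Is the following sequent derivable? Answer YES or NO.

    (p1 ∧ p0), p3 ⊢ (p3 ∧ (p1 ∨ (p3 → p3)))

Derivation (root first):
[∧I] (p1 ∧ p0), p3 ⊢ (p3 ∧ (p1 ∨ (p3 → p3)))
  [Ax] p3 ⊢ p3
  [∨I₂] (p1 ∧ p0) ⊢ (p1 ∨ (p3 → p3))
    [→I] (p1 ∧ p0) ⊢ (p3 → p3)
      [Wk] p3, (p1 ∧ p0) ⊢ p3
        [Ax] p3 ⊢ p3

Result: YES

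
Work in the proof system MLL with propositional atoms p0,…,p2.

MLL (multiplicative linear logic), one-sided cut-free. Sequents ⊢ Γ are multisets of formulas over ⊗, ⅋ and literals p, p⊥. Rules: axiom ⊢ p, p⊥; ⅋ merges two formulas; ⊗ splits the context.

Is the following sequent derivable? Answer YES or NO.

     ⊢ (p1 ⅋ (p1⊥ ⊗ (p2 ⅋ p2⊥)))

Derivation (root first):
[⅋]  ⊢ (p1 ⅋ (p1⊥ ⊗ (p2 ⅋ p2⊥)))
  [⊗]  ⊢ p1, (p1⊥ ⊗ (p2 ⅋ p2⊥))
    [Ax]  ⊢ p1, p1⊥
    [⅋]  ⊢ (p2 ⅋ p2⊥)
      [Ax]  ⊢ p2, p2⊥

Result: YES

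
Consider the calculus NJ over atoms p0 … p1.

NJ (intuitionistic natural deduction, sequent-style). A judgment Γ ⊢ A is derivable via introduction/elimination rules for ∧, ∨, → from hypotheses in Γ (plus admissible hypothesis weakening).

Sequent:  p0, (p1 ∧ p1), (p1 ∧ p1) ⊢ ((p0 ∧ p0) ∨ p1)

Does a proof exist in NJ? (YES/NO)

Derivation (root first):
[Wk] p0, (p1 ∧ p1), (p1 ∧ p1) ⊢ ((p0 ∧ p0) ∨ p1)
  [Wk] p0, (p1 ∧ p1) ⊢ ((p0 ∧ p0) ∨ p1)
    [∨I₁] p0 ⊢ ((p0 ∧ p0) ∨ p1)
      [∧I] p0 ⊢ (p0 ∧ p0)
        [Ax] p0 ⊢ p0
        [Ax] p0 ⊢ p0

Result: YES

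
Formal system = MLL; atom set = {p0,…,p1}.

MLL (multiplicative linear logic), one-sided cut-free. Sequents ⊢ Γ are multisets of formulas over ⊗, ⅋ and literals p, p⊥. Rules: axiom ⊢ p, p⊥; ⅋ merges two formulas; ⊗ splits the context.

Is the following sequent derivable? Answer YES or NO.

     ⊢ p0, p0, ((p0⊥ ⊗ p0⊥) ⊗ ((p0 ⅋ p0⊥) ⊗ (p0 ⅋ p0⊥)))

Proof tree:
[⊗]  ⊢ p0, p0, ((p0⊥ ⊗ p0⊥) ⊗ ((p0 ⅋ p0⊥) ⊗ (p0 ⅋ p0⊥)))
  [⊗]  ⊢ p0, p0, (p0⊥ ⊗ p0⊥)
    [Ax]  ⊢ p0, p0⊥
    [Ax]  ⊢ p0, p0⊥
  [⊗]  ⊢ ((p0 ⅋ p0⊥) ⊗ (p0 ⅋ p0⊥))
    [⅋]  ⊢ (p0 ⅋ p0⊥)
      [Ax]  ⊢ p0, p0⊥
    [⅋]  ⊢ (p0 ⅋ p0⊥)
      [Ax]  ⊢ p0, p0⊥

Result: YES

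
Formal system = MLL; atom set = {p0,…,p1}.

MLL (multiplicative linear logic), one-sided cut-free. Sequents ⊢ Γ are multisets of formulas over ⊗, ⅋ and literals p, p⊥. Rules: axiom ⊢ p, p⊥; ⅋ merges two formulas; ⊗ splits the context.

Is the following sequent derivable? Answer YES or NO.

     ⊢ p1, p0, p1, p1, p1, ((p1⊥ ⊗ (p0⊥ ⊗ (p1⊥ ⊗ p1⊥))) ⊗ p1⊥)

Derivation trace:
[⊗]  ⊢ p1, p0, p1, p1, p1, ((p1⊥ ⊗ (p0⊥ ⊗ (p1⊥ ⊗ p1⊥))) ⊗ p1⊥)
  [⊗]  ⊢ p1, p0, p1, p1, (p1⊥ ⊗ (p0⊥ ⊗ (p1⊥ ⊗ p1⊥)))
    [Ax]  ⊢ p1, p1⊥
    [⊗]  ⊢ p0, p1, p1, (p0⊥ ⊗ (p1⊥ ⊗ p1⊥))
      [Ax]  ⊢ p0, p0⊥
      [⊗]  ⊢ p1, p1, (p1⊥ ⊗ p1⊥)
        [Ax]  ⊢ p1, p1⊥
        [Ax]  ⊢ p1, p1⊥
  [Ax]  ⊢ p1, p1⊥

Result: YES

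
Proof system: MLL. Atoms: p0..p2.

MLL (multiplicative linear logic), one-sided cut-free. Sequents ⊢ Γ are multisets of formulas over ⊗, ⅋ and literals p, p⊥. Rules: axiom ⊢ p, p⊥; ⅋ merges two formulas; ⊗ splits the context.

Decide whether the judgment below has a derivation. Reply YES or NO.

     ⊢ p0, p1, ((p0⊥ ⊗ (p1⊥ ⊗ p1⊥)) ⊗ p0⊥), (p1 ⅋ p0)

Proof tree:
[⅋]  ⊢ p0, p1, ((p0⊥ ⊗ (p1⊥ ⊗ p1⊥)) ⊗ p0⊥), (p1 ⅋ p0)
  [⊗]  ⊢ p0, p1, p1, p0, ((p0⊥ ⊗ (p1⊥ ⊗ p1⊥)) ⊗ p0⊥)
    [⊗]  ⊢ p0, p1, p1, (p0⊥ ⊗ (p1⊥ ⊗ p1⊥))
      [Ax]  ⊢ p0, p0⊥
      [⊗]  ⊢ p1, p1, (p1⊥ ⊗ p1⊥)
        [Ax]  ⊢ p1, p1⊥
        [Ax]  ⊢ p1, p1⊥
    [Ax]  ⊢ p0, p0⊥

Result: YES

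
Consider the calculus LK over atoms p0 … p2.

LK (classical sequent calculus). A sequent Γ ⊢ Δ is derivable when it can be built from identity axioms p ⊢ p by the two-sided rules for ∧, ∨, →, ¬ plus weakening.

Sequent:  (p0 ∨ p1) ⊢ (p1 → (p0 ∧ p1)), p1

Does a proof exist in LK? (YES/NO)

Derivation (root first):
[∨L] (p0 ∨ p1) ⊢ (p1 → (p0 ∧ p1)), p1
  [→R] p0 ⊢ (p1 → (p0 ∧ p1))
    [∧R] p1, p0 ⊢ (p0 ∧ p1)
      [Ax] p0 ⊢ p0
      [Ax] p1 ⊢ p1
  [Ax] p1 ⊢ p1

Result: YES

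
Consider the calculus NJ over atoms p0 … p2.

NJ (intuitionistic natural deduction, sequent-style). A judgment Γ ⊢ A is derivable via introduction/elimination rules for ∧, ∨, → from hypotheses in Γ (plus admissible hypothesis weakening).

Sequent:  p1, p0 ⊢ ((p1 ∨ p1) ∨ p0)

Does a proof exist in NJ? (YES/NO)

Derivation trace:
[∨I₁] p1, p0 ⊢ ((p1 ∨ p1) ∨ p0)
  [∨I₁] p1, p0 ⊢ (p1 ∨ p1)
    [Wk] p1, p0 ⊢ p1
      [Ax] p1 ⊢ p1

Result: YES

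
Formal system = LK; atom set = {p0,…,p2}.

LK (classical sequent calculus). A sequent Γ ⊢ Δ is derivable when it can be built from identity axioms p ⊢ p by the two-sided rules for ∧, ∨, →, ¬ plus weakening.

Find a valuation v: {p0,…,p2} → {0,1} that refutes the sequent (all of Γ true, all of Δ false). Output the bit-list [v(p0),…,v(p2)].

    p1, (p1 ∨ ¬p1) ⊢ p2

Search for a countermodel by truth-table:
  v=000: Γ:[p1=F, (p1 ∨ ¬p1)=T] Δ:[p2=F] refutes=False
  v=001: Γ:[p1=F, (p1 ∨ ¬p1)=T] Δ:[p2=T] refutes=False
  v=010: Γ:[p1=T, (p1 ∨ ¬p1)=T] Δ:[p2=F] refutes=True  ← countermodel

Result: [0, 1, 0]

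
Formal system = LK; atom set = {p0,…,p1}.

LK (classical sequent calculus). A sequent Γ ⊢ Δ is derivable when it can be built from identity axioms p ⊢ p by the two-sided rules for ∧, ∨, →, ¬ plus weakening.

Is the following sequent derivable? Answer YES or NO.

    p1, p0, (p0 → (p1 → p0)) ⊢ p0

Derivation (root first):
[→L] p1, p0, (p0 → (p1 → p0)) ⊢ p0
  [Ax] p0 ⊢ p0
  [→L] p1, (p1 → p0) ⊢ p0
    [Ax] p1 ⊢ p1
    [Ax] p0 ⊢ p0

Result: YES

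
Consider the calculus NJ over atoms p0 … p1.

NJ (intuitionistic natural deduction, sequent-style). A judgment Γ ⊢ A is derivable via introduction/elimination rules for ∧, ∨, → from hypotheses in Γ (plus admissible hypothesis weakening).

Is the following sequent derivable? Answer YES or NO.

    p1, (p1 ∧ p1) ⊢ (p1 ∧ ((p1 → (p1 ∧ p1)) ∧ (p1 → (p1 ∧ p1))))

Derivation (root first):
[∧I] p1, (p1 ∧ p1) ⊢ (p1 ∧ ((p1 → (p1 ∧ p1)) ∧ (p1 → (p1 ∧ p1))))
  [Wk] p1, (p1 ∧ p1) ⊢ p1
    [Ax] p1 ⊢ p1
  [∧I]  ⊢ ((p1 → (p1 ∧ p1)) ∧ (p1 → (p1 ∧ p1)))
    [→I]  ⊢ (p1 → (p1 ∧ p1))
      [∧I] p1 ⊢ (p1 ∧ p1)
        [Ax] p1 ⊢ p1
        [Ax] p1 ⊢ p1
    [→I]  ⊢ (p1 → (p1 ∧ p1))
      [∧I] p1 ⊢ (p1 ∧ p1)
        [Ax] p1 ⊢ p1
        [Ax] p1 ⊢ p1

Result: YES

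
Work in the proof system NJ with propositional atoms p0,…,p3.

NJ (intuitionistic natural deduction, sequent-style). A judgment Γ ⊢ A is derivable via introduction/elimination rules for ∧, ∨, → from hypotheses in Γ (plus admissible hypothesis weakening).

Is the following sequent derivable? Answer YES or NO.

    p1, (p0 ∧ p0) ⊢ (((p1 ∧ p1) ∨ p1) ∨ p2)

Proof tree:
[∨I₁] p1, (p0 ∧ p0) ⊢ (((p1 ∧ p1) ∨ p1) ∨ p2)
  [∨I₁] p1, (p0 ∧ p0) ⊢ ((p1 ∧ p1) ∨ p1)
    [∧I] p1, (p0 ∧ p0) ⊢ (p1 ∧ p1)
      [Ax] p1 ⊢ p1
      [Wk] p1, (p0 ∧ p0) ⊢ p1
        [Ax] p1 ⊢ p1

Result: YES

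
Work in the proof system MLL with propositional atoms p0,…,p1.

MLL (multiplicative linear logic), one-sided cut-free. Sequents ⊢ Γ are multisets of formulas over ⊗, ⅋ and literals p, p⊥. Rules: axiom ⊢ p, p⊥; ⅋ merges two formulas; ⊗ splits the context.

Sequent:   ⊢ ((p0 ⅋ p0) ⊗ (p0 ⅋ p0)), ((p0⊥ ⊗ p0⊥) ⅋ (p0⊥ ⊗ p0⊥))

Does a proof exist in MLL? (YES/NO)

Derivation (root first):
[⅋]  ⊢ ((p0 ⅋ p0) ⊗ (p0 ⅋ p0)), ((p0⊥ ⊗ p0⊥) ⅋ (p0⊥ ⊗ p0⊥))
  [⊗]  ⊢ (p0⊥ ⊗ p0⊥), (p0⊥ ⊗ p0⊥), ((p0 ⅋ p0) ⊗ (p0 ⅋ p0))
    [⅋]  ⊢ (p0⊥ ⊗ p0⊥), (p0 ⅋ p0)
      [⊗]  ⊢ p0, p0, (p0⊥ ⊗ p0⊥)
        [Ax]  ⊢ p0, p0⊥
        [Ax]  ⊢ p0, p0⊥
    [⅋]  ⊢ (p0⊥ ⊗ p0⊥), (p0 ⅋ p0)
      [⊗]  ⊢ p0, p0, (p0⊥ ⊗ p0⊥)
        [Ax]  ⊢ p0, p0⊥
        [Ax]  ⊢ p0, p0⊥

Result: YES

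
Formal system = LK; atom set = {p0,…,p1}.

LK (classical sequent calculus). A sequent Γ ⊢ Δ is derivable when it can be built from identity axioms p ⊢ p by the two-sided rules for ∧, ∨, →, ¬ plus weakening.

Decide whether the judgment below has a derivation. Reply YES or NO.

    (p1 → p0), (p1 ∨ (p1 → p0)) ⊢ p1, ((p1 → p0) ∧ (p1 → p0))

Derivation (root first):
[∧R] (p1 → p0), (p1 ∨ (p1 → p0)) ⊢ p1, ((p1 → p0) ∧ (p1 → p0))
  [∨L] (p1 ∨ (p1 → p0)) ⊢ p1, (p1 → p0)
    [Ax] p1 ⊢ p1
    [→R] (p1 → p0) ⊢ (p1 → p0)
      [→L] p1, (p1 → p0) ⊢ p0
        [Ax] p1 ⊢ p1
        [Ax] p0 ⊢ p0
  [→R] (p1 → p0) ⊢ (p1 → p0)
    [→L] p1, (p1 → p0) ⊢ p0
      [Ax] p1 ⊢ p1
      [Ax] p0 ⊢ p0

Result: YES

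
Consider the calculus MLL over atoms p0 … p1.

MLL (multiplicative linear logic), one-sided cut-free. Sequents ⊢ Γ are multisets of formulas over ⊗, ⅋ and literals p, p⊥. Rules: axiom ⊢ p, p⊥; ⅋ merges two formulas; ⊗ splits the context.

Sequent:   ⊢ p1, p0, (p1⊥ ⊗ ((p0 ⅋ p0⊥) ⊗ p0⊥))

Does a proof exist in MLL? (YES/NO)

Proof tree:
[⊗]  ⊢ p1, p0, (p1⊥ ⊗ ((p0 ⅋ p0⊥) ⊗ p0⊥))
  [Ax]  ⊢ p1, p1⊥
  [⊗]  ⊢ p0, ((p0 ⅋ p0⊥) ⊗ p0⊥)
    [⅋]  ⊢ (p0 ⅋ p0⊥)
      [Ax]  ⊢ p0, p0⊥
    [Ax]  ⊢ p0, p0⊥

Result: YES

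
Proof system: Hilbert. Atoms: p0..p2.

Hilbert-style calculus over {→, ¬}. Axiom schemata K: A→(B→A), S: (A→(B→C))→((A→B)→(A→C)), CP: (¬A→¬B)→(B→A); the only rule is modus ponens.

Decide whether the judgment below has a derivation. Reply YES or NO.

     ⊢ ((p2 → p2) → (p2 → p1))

Truth-table refutation:
  v=000: Γ:[] Δ:[((p2 → p2) → (p2 → p1))=T] refutes=False
  v=001: Γ:[] Δ:[((p2 → p2) → (p2 → p1))=F] refutes=True  ← countermodel

Result: NO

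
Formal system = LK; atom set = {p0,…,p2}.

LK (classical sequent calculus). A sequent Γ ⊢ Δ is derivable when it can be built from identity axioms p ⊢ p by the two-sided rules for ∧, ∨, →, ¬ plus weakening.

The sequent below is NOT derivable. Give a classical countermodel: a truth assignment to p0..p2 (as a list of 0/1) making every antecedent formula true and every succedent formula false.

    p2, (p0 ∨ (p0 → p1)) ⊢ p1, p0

Truth-table refutation:
  v=000: Γ:[p2=F, (p0 ∨ (p0 → p1))=T] Δ:[p1=F, p0=F] refutes=False
  v=001: Γ:[p2=T, (p0 ∨ (p0 → p1))=T] Δ:[p1=F, p0=F] refutes=True  ← countermodel

Result: [0, 0, 1]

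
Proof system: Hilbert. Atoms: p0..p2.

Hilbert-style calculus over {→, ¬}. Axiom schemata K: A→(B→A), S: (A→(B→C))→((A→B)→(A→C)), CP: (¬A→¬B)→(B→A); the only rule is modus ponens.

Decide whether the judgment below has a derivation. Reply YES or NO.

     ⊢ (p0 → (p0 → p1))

Enumerate valuations to refute Γ ⊢ Δ:
  v=000: Γ:[] Δ:[(p0 → (p0 → p1))=T] refutes=False
  v=001: Γ:[] Δ:[(p0 → (p0 → p1))=T] refutes=False
  v=010: Γ:[] Δ:[(p0 → (p0 → p1))=T] refutes=False
  v=011: Γ:[] Δ:[(p0 → (p0 → p1))=T] refutes=False
  v=100: Γ:[] Δ:[(p0 → (p0 → p1))=F] refutes=True  ← countermodel

Result: NO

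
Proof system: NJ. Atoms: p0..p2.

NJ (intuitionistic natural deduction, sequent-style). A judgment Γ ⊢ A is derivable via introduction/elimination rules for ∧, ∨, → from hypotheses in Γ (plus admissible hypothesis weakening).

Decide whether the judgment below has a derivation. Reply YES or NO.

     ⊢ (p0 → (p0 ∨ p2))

Proof tree:
[→I]  ⊢ (p0 → (p0 ∨ p2))
  [∨I₁] p0 ⊢ (p0 ∨ p2)
    [Ax] p0 ⊢ p0

Result: YES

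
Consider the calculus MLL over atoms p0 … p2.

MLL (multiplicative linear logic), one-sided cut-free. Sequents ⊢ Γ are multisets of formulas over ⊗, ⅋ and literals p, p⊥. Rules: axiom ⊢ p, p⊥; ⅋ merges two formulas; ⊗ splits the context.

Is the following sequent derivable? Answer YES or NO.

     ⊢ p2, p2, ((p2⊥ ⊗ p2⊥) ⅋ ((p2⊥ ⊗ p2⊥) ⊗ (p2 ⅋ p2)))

Derivation trace:
[⅋]  ⊢ p2, p2, ((p2⊥ ⊗ p2⊥) ⅋ ((p2⊥ ⊗ p2⊥) ⊗ (p2 ⅋ p2)))
  [⊗]  ⊢ p2, p2, (p2⊥ ⊗ p2⊥), ((p2⊥ ⊗ p2⊥) ⊗ (p2 ⅋ p2))
    [⊗]  ⊢ p2, p2, (p2⊥ ⊗ p2⊥)
      [Ax]  ⊢ p2, p2⊥
      [Ax]  ⊢ p2, p2⊥
    [⅋]  ⊢ (p2⊥ ⊗ p2⊥), (p2 ⅋ p2)
      [⊗]  ⊢ p2, p2, (p2⊥ ⊗ p2⊥)
        [Ax]  ⊢ p2, p2⊥
        [Ax]  ⊢ p2, p2⊥

Result: YES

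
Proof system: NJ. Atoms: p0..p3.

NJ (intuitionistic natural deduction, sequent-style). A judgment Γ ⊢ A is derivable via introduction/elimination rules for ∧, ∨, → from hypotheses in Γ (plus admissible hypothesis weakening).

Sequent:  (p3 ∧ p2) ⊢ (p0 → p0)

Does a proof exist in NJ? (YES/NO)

Derivation (root first):
[→I] (p3 ∧ p2) ⊢ (p0 → p0)
  [Wk] p0, (p3 ∧ p2) ⊢ p0
    [Ax] p0 ⊢ p0

Result: YES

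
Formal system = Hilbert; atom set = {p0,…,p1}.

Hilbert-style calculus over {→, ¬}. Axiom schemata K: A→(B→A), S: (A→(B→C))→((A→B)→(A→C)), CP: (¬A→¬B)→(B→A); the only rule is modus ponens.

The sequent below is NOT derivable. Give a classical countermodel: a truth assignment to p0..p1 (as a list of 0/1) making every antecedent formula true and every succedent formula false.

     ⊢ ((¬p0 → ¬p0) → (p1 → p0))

Truth-table refutation:
  v=00: Γ:[] Δ:[((¬p0 → ¬p0) → (p1 → p0))=T] refutes=False
  v=01: Γ:[] Δ:[((¬p0 → ¬p0) → (p1 → p0))=F] refutes=True  ← countermodel

Result: [0, 1]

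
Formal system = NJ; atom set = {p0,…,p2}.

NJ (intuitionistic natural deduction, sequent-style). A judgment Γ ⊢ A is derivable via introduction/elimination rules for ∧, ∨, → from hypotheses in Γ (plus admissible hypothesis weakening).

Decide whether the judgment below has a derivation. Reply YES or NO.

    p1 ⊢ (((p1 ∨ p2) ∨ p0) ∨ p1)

Derivation (root first):
[∨I₁] p1 ⊢ (((p1 ∨ p2) ∨ p0) ∨ p1)
  [∨I₁] p1 ⊢ ((p1 ∨ p2) ∨ p0)
    [∨I₁] p1 ⊢ (p1 ∨ p2)
      [Ax] p1 ⊢ p1

Result: YES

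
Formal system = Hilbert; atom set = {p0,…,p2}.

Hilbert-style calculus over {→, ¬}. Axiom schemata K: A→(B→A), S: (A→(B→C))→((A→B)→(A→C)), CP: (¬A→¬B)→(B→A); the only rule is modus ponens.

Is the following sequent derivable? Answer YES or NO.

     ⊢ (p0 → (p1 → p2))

Truth-table refutation:
  v=000: Γ:[] Δ:[(p0 → (p1 → p2))=T] refutes=False
  v=001: Γ:[] Δ:[(p0 → (p1 → p2))=T] refutes=False
  v=010: Γ:[] Δ:[(p0 → (p1 → p2))=T] refutes=False
  v=011: Γ:[] Δ:[(p0 → (p1 → p2))=T] refutes=False
  v=100: Γ:[] Δ:[(p0 → (p1 → p2))=T] refutes=False
  v=101: Γ:[] Δ:[(p0 → (p1 → p2))=T] refutes=False
  v=110: Γ:[] Δ:[(p0 → (p1 → p2))=F] refutes=True  ← countermodel

Result: NO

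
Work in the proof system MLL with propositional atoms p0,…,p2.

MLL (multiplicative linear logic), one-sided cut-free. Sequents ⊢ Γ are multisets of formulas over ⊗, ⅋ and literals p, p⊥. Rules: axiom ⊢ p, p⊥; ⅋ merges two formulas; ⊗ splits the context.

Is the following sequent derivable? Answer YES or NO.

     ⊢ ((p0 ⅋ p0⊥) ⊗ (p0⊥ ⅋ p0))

Derivation (root first):
[⊗]  ⊢ ((p0 ⅋ p0⊥) ⊗ (p0⊥ ⅋ p0))
  [⅋]  ⊢ (p0 ⅋ p0⊥)
    [Ax]  ⊢ p0, p0⊥
  [⅋]  ⊢ (p0⊥ ⅋ p0)
    [Ax]  ⊢ p0, p0⊥

Result: YES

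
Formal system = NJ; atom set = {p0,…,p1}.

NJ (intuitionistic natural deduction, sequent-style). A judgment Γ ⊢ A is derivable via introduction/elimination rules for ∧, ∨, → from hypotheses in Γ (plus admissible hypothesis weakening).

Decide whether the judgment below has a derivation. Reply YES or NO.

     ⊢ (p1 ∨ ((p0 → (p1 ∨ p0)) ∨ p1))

Derivation trace:
[∨I₂]  ⊢ (p1 ∨ ((p0 → (p1 ∨ p0)) ∨ p1))
  [∨I₁]  ⊢ ((p0 → (p1 ∨ p0)) ∨ p1)
    [→I]  ⊢ (p0 → (p1 ∨ p0))
      [∨I₂] p0 ⊢ (p1 ∨ p0)
        [Ax] p0 ⊢ p0

Result: YES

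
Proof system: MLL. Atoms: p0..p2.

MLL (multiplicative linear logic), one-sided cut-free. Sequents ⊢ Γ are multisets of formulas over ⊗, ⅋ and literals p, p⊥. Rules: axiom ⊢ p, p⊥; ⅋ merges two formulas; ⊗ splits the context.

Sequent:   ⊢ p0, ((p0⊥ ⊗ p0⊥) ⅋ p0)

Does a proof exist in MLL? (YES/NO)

Derivation (root first):
[⅋]  ⊢ p0, ((p0⊥ ⊗ p0⊥) ⅋ p0)
  [⊗]  ⊢ p0, p0, (p0⊥ ⊗ p0⊥)
    [Ax]  ⊢ p0, p0⊥
    [Ax]  ⊢ p0, p0⊥

Result: YES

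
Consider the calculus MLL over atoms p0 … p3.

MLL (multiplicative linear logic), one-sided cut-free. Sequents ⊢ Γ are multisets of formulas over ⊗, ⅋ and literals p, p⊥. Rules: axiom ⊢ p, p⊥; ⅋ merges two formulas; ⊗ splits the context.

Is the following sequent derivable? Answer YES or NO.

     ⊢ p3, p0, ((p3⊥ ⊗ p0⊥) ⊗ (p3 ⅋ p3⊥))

Derivation (root first):
[⊗]  ⊢ p3, p0, ((p3⊥ ⊗ p0⊥) ⊗ (p3 ⅋ p3⊥))
  [⊗]  ⊢ p3, p0, (p3⊥ ⊗ p0⊥)
    [Ax]  ⊢ p3, p3⊥
    [Ax]  ⊢ p0, p0⊥
  [⅋]  ⊢ (p3 ⅋ p3⊥)
    [Ax]  ⊢ p3, p3⊥

Result: YES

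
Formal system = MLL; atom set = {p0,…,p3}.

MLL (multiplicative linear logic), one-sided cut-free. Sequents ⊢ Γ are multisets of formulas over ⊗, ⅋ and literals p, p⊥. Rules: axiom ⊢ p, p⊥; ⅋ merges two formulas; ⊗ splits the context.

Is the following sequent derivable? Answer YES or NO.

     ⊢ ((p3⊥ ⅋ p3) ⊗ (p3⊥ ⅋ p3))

Derivation (root first):
[⊗]  ⊢ ((p3⊥ ⅋ p3) ⊗ (p3⊥ ⅋ p3))
  [⅋]  ⊢ (p3⊥ ⅋ p3)
    [Ax]  ⊢ p3, p3⊥
  [⅋]  ⊢ (p3⊥ ⅋ p3)
    [Ax]  ⊢ p3, p3⊥

Result: YES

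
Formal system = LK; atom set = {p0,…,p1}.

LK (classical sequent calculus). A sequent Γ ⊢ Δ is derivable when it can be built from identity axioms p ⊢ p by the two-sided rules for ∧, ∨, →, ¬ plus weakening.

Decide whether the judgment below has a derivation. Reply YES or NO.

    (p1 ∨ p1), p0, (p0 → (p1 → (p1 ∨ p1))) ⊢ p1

Proof tree:
[→L] (p1 ∨ p1), p0, (p0 → (p1 → (p1 ∨ p1))) ⊢ p1
  [Ax] p0 ⊢ p0
  [→L] (p1 ∨ p1), (p1 → (p1 ∨ p1)) ⊢ p1
    [∨L] (p1 ∨ p1) ⊢ p1
      [Ax] p1 ⊢ p1
      [Ax] p1 ⊢ p1
    [∨L] (p1 ∨ p1) ⊢ p1
      [Ax] p1 ⊢ p1
      [Ax] p1 ⊢ p1

Result: YES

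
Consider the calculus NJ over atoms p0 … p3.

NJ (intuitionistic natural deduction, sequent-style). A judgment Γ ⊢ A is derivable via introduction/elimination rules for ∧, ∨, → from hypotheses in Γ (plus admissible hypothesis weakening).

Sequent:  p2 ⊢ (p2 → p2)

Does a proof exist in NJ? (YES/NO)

Proof tree:
[Wk] p2 ⊢ (p2 → p2)
  [→I]  ⊢ (p2 → p2)
    [Ax] p2 ⊢ p2

Result: YES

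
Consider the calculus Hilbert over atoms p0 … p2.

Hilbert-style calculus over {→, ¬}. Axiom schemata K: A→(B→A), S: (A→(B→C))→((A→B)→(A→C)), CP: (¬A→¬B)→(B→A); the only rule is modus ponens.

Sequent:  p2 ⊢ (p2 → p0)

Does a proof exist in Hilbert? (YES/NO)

Truth-table refutation:
  v=000: Γ:[p2=F] Δ:[(p2 → p0)=T] refutes=False
  v=001: Γ:[p2=T] Δ:[(p2 → p0)=F] refutes=True  ← countermodel

Result: NO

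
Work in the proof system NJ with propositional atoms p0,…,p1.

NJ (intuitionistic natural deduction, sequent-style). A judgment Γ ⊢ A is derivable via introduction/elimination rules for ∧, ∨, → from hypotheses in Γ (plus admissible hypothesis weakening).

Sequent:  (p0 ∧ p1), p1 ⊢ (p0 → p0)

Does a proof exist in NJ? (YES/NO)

Derivation (root first):
[Wk] (p0 ∧ p1), p1 ⊢ (p0 → p0)
  [Wk] (p0 ∧ p1) ⊢ (p0 → p0)
    [→I]  ⊢ (p0 → p0)
      [Ax] p0 ⊢ p0

Result: YES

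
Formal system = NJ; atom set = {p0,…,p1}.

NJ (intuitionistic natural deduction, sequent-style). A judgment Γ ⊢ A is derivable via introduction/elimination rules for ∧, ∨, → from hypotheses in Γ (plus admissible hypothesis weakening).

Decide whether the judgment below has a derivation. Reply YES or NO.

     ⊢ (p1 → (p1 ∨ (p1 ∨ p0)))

Derivation (root first):
[→I]  ⊢ (p1 → (p1 ∨ (p1 ∨ p0)))
  [∨I₂] p1 ⊢ (p1 ∨ (p1 ∨ p0))
    [∨I₁] p1 ⊢ (p1 ∨ p0)
      [Ax] p1 ⊢ p1

Result: YES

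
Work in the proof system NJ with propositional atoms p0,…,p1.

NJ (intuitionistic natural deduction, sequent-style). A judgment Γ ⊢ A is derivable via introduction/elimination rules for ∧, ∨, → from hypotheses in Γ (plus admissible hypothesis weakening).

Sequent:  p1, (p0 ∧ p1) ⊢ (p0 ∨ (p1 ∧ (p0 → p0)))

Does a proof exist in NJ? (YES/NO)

Proof tree:
[Wk] p1, (p0 ∧ p1) ⊢ (p0 ∨ (p1 ∧ (p0 → p0)))
  [∨I₂] p1 ⊢ (p0 ∨ (p1 ∧ (p0 → p0)))
    [∧I] p1 ⊢ (p1 ∧ (p0 → p0))
      [Ax] p1 ⊢ p1
      [→I]  ⊢ (p0 → p0)
        [Ax] p0 ⊢ p0

Result: YES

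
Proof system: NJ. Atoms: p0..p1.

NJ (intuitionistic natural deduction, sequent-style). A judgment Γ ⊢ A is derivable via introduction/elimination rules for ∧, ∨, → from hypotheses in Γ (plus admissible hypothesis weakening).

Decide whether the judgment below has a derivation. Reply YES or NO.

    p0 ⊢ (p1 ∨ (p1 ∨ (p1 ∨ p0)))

Derivation (root first):
[∨I₂] p0 ⊢ (p1 ∨ (p1 ∨ (p1 ∨ p0)))
  [∨I₂] p0 ⊢ (p1 ∨ (p1 ∨ p0))
    [∨I₂] p0 ⊢ (p1 ∨ p0)
      [Ax] p0 ⊢ p0

Result: YES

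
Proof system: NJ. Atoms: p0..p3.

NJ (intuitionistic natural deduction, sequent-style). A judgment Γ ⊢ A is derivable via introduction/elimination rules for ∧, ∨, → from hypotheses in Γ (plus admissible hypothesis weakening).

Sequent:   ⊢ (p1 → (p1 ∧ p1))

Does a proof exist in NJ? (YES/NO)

Proof tree:
[→I]  ⊢ (p1 → (p1 ∧ p1))
  [∧I] p1 ⊢ (p1 ∧ p1)
    [Ax] p1 ⊢ p1
    [Ax] p1 ⊢ p1

Result: YES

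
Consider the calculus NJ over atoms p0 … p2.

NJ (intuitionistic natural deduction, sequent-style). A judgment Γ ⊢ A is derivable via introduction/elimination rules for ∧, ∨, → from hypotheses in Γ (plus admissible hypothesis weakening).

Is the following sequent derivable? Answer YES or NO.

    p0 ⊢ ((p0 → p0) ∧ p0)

Derivation trace:
[∧I] p0 ⊢ ((p0 → p0) ∧ p0)
  [→I]  ⊢ (p0 → p0)
    [Ax] p0 ⊢ p0
  [Ax] p0 ⊢ p0

Result: YES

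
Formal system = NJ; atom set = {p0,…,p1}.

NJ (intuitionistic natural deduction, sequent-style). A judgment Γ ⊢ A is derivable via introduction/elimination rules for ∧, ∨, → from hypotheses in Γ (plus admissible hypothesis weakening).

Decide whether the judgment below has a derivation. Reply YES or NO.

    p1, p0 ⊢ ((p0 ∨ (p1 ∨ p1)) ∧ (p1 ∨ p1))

Derivation (root first):
[∧I] p1, p0 ⊢ ((p0 ∨ (p1 ∨ p1)) ∧ (p1 ∨ p1))
  [∨I₂] p1, p0 ⊢ (p0 ∨ (p1 ∨ p1))
    [Wk] p1, p0 ⊢ (p1 ∨ p1)
      [∨I₂] p1 ⊢ (p1 ∨ p1)
        [Ax] p1 ⊢ p1
  [∨I₂] p1 ⊢ (p1 ∨ p1)
    [Ax] p1 ⊢ p1

Result: YES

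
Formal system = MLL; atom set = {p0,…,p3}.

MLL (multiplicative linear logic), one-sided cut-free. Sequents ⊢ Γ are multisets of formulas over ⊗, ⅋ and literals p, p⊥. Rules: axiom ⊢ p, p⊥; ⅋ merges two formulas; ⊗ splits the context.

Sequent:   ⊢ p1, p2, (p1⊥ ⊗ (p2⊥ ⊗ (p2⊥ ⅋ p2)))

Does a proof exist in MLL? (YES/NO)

Derivation trace:
[⊗]  ⊢ p1, p2, (p1⊥ ⊗ (p2⊥ ⊗ (p2⊥ ⅋ p2)))
  [Ax]  ⊢ p1, p1⊥
  [⊗]  ⊢ p2, (p2⊥ ⊗ (p2⊥ ⅋ p2))
    [Ax]  ⊢ p2, p2⊥
    [⅋]  ⊢ (p2⊥ ⅋ p2)
      [Ax]  ⊢ p2, p2⊥

Result: YES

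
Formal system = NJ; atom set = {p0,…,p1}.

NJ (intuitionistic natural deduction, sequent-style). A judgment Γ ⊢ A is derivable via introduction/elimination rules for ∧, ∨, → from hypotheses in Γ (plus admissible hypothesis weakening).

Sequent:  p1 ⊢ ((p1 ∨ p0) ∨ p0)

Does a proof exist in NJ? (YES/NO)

Proof tree:
[∨I₁] p1 ⊢ ((p1 ∨ p0) ∨ p0)
  [∨I₁] p1 ⊢ (p1 ∨ p0)
    [Ax] p1 ⊢ p1

Result: YES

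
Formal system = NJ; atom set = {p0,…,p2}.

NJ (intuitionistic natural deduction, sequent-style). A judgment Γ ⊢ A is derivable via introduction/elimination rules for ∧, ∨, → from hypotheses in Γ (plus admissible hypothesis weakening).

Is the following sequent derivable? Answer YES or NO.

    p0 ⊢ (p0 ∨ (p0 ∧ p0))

Derivation (root first):
[∨I₂] p0 ⊢ (p0 ∨ (p0 ∧ p0))
  [∧I] p0 ⊢ (p0 ∧ p0)
    [Ax] p0 ⊢ p0
    [Ax] p0 ⊢ p0

Result: YES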